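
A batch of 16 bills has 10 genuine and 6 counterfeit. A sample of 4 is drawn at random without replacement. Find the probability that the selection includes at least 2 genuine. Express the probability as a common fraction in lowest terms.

321/364

Total selections: C(16,4) = 1820.
Favorable selections (at least 2 genuine): C(10,2)·C(6,2) + C(10,3)·C(6,1) + C(10,4)·C(6,0) = 675 + 720 + 210 = 1605.
Probability = 1605/1820 = 321/364.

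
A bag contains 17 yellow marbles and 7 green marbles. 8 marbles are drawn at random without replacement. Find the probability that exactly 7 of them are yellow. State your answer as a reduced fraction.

728/3933

The sample space is all 8-subsets of the 24: C(24,8) = 735471.
Selections with exactly 7 yellow: choose 7 of the 17 yellow and 1 of the 7 green, C(17,7)·C(7,1) = 19448·7 = 136136.
Probability = 136136/735471 = 728/3933.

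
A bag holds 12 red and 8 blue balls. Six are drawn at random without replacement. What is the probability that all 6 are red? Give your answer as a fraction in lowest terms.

77/3230

There are C(20,6) = 38760 possible selections.
Selections with all red: C(12,6) = 924.
Probability = 924/38760 = 77/3230.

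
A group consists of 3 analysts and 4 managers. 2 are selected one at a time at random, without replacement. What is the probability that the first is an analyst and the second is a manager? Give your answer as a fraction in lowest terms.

Multiply the conditional probabilities at each draw: 3/7 · 4/6 = 12/42 = 2/7.

2/7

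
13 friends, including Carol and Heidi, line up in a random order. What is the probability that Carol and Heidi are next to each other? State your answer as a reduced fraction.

There are 13! = 6227020800 arrangements.
Treat Carol and Heidi as a block: 12! arrangements of the blocks × 2 orders within the block = 2·479001600 = 958003200.
Probability = 958003200/6227020800 = 2/13.

2/13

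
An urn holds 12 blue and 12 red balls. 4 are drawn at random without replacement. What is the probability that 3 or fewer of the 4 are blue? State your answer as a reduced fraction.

Total selections: C(24,4) = 10626.
The complement is exactly 4 blue: C(12,4)·C(12,0) = 495.
Probability = 1 − 495/10626 = 10131/10626 = 307/322.

307/322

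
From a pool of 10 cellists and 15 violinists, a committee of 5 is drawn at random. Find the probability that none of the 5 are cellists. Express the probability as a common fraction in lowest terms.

13/230

There are C(25,5) = 53130 possible selections.
Selections with no cellists (all violinists): C(15,5) = 3003.
Probability = 3003/53130 = 13/230.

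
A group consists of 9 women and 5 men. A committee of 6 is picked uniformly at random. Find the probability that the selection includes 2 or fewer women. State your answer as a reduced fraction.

9/143

Total selections: C(14,6) = 3003.
Favorable selections (2 or fewer women): C(9,1)·C(5,5) + C(9,2)·C(5,4) = 9 + 180 = 189.
Probability = 189/3003 = 9/143.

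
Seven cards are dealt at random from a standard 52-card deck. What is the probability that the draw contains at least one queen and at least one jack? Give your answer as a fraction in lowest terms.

There are C(52,7) = 133784560 possible draws.
By inclusion-exclusion on the complements, draws missing all queens or all jacks: C(48,7) + C(48,7) − C(44,7) = 73629072 + 73629072 − 38320568 = 108937576.
So draws with at least one of each: 133784560 − 108937576 = 24846984, probability 24846984/133784560 = 3105873/16723070.

3105873/16723070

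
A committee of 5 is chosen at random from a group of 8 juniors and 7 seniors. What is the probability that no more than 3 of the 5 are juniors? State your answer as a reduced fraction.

9/11

There are C(15,5) = 3003 ways to choose the 5.
Favorable selections (no more than 3 juniors): C(8,0)·C(7,5) + C(8,1)·C(7,4) + C(8,2)·C(7,3) + C(8,3)·C(7,2) = 21 + 280 + 980 + 1176 = 2457.
Probability = 2457/3003 = 9/11.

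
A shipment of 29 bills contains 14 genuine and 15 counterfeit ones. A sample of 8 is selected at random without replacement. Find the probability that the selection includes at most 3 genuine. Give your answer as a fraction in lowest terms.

There are C(29,8) = 4292145 ways to choose the 8.
Favorable selections (at most 3 genuine): C(14,0)·C(15,8) + C(14,1)·C(15,7) + C(14,2)·C(15,6) + C(14,3)·C(15,5) = 6435 + 90090 + 455455 + 1093092 = 1645072.
Probability = 1645072/4292145 = 11504/30015.

11504/30015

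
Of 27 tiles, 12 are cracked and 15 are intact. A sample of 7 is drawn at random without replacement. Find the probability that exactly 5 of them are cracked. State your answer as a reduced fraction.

Total number of selections: C(27,7) = 888030.
Selections with exactly 5 cracked: choose 5 of the 12 cracked and 2 of the 15 intact, C(12,5)·C(15,2) = 792·105 = 83160.
Probability = 83160/888030 = 28/299.

28/299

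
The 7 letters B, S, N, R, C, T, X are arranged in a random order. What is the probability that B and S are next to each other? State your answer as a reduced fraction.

There are 7! = 5040 arrangements.
Treat B and S as a block: 6! arrangements of the blocks × 2 orders within the block = 2·720 = 1440.
Probability = 1440/5040 = 2/7.

2/7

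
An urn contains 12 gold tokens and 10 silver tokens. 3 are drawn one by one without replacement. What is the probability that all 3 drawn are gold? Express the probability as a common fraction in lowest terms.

1/7

Multiply the conditional probabilities at each draw: 12/22 · 11/21 · 10/20 = 1320/9240 = 1/7.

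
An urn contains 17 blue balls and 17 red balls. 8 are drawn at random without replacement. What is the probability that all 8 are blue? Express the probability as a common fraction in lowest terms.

There are C(34,8) = 18156204 possible selections.
Selections with all blue: C(17,8) = 24310.
Probability = 24310/18156204 = 65/48546.

65/48546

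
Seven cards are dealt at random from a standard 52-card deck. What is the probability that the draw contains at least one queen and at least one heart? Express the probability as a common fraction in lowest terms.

There are C(52,7) = 133784560 possible draws.
By inclusion-exclusion on the complements, draws missing all queens or all hearts: C(48,7) + C(39,7) − C(36,7) = 73629072 + 15380937 − 8347680 = 80662329.
So draws with at least one of each: 133784560 − 80662329 = 53122231, probability 53122231/133784560.

53122231/133784560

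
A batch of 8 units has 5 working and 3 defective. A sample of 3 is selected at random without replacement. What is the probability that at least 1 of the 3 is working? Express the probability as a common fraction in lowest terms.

Total selections: C(8,3) = 56.
The complement is all 3 are defective: C(3,3) = 1.
Probability = 1 − 1/56 = 55/56.

55/56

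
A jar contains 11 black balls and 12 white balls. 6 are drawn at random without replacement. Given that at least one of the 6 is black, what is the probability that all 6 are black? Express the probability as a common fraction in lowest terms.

Work in counts. Selections with at least one black: C(23,6) − C(12,6) = 100947 − 924 = 100023.
Of those, selections where all 6 are black: C(11,6) = 462.
Conditional probability = 462/100023 = 2/433.

2/433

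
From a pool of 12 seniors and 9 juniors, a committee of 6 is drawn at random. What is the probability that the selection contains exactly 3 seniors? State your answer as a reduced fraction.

There are C(21,6) = 54264 ways to choose 6 from 21.
Selections with exactly 3 seniors: choose 3 of the 12 seniors and 3 of the 9 juniors, C(12,3)·C(9,3) = 220·84 = 18480.
Probability = 18480/54264 = 110/323.

110/323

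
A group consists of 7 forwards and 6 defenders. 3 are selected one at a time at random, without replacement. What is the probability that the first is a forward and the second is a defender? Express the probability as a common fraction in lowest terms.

7/26

Multiply the conditional probabilities at each draw: 7/13 · 6/12 = 42/156 = 7/26.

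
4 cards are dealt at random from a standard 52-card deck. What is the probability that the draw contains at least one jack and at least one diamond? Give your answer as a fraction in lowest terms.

There are C(52,4) = 270725 possible draws.
By inclusion-exclusion on the complements, draws missing all jacks or all diamonds: C(48,4) + C(39,4) − C(36,4) = 194580 + 82251 − 58905 = 217926.
So draws with at least one of each: 270725 − 217926 = 52799, probability 52799/270725.

52799/270725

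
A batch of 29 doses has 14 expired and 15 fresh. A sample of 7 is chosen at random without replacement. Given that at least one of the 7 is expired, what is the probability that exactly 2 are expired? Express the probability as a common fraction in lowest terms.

Work in counts. Selections with at least one expired: C(29,7) − C(15,7) = 1560780 − 6435 = 1554345.
Of those, selections where exactly 2 are expired: C(14,2)·C(15,5) = 91·3003 = 273273.
Conditional probability = 273273/1554345 = 7007/39855.

7007/39855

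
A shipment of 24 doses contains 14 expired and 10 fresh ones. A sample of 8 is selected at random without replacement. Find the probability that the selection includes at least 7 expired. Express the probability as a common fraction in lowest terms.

There are C(24,8) = 735471 ways to choose the 8.
Favorable selections (at least 7 expired): C(14,7)·C(10,1) + C(14,8)·C(10,0) = 34320 + 3003 = 37323.
Probability = 37323/735471 = 377/7429.

377/7429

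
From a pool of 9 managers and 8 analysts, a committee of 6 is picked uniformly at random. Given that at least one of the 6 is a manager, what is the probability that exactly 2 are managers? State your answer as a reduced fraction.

10/49

Work in counts. Selections with at least one manager: C(17,6) − C(8,6) = 12376 − 28 = 12348.
Of those, selections where exactly 2 are managers: C(9,2)·C(8,4) = 36·70 = 2520.
Conditional probability = 2520/12348 = 10/49.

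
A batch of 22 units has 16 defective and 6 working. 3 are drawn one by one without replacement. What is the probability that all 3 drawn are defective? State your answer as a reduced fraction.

4/11

Multiply the conditional probabilities at each draw: 16/22 · 15/21 · 14/20 = 3360/9240 = 4/11.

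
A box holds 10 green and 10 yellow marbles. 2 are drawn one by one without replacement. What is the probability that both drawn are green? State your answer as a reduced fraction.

9/38

Multiply the conditional probabilities at each draw: 10/20 · 9/19 = 90/380 = 9/38.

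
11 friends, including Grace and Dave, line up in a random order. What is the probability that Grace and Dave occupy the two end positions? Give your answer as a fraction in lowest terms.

1/55

There are 11! = 39916800 arrangements.
Place Grace and Dave at the ends in 2 ways, arrange the remaining 9 in 9! = 362880 ways: 2·362880 = 725760.
Probability = 725760/39916800 = 1/55.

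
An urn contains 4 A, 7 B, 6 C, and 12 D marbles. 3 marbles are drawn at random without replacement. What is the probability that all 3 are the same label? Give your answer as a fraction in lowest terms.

There are C(29,3) = 3654 ways to draw 3 marbles.
All same label: C(4,3) + C(7,3) + C(6,3) + C(12,3) = 4 + 35 + 20 + 220 = 279.
Probability = 279/3654 = 31/406.

31/406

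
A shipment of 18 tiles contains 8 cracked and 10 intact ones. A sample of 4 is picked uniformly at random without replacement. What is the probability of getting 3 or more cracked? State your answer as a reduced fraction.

7/34

There are C(18,4) = 3060 ways to choose the 4.
Favorable selections (3 or more cracked): C(8,3)·C(10,1) + C(8,4)·C(10,0) = 560 + 70 = 630.
Probability = 630/3060 = 7/34.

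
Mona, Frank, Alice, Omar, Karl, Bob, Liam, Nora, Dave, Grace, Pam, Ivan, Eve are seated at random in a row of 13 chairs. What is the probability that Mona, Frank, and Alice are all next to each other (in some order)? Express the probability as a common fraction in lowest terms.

1/26

There are 13! = 6227020800 arrangements.
Treat the three as one block: 11! placements × 3! orders within the block = 39916800·6 = 239500800.
Probability = 239500800/6227020800 = 1/26.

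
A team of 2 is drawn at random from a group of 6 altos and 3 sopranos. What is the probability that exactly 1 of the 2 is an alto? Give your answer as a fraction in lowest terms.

1/2

Total number of selections: C(9,2) = 36.
Selections with exactly 1 alto: choose 1 of the 6 altos and 1 of the 3 sopranos, C(6,1)·C(3,1) = 6·3 = 18.
Probability = 18/36 = 1/2.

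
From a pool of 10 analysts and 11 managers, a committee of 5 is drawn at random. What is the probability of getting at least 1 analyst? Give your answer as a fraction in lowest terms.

Total selections: C(21,5) = 20349.
The complement is all 5 are managers: C(11,5) = 462.
Probability = 1 − 462/20349 = 19887/20349 = 947/969.

947/969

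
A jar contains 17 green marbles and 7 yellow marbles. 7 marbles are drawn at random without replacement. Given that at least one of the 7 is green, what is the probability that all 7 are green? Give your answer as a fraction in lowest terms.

1144/20359

Work in counts. Selections with at least one green: C(24,7) − C(7,7) = 346104 − 1 = 346103.
Of those, selections where all 7 are green: C(17,7) = 19448.
Conditional probability = 19448/346103 = 1144/20359.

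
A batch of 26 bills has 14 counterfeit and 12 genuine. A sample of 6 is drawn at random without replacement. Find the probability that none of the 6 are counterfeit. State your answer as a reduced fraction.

There are C(26,6) = 230230 possible selections.
Selections with no counterfeit (all genuine): C(12,6) = 924.
Probability = 924/230230 = 6/1495.

6/1495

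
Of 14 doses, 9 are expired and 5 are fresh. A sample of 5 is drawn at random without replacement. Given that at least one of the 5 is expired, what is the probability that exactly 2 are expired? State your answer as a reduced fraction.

Work in counts. Selections with at least one expired: C(14,5) − C(5,5) = 2002 − 1 = 2001.
Of those, selections where exactly 2 are expired: C(9,2)·C(5,3) = 36·10 = 360.
Conditional probability = 360/2001 = 120/667.

120/667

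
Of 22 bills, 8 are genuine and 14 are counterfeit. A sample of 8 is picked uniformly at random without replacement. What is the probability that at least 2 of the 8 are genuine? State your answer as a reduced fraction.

8767/9690

Total selections: C(22,8) = 319770.
Count the complement (fewer than 2 genuine): C(8,0)·C(14,8) + C(8,1)·C(14,7) = 3003 + 27456 = 30459.
Probability = 1 − 30459/319770 = 289311/319770 = 8767/9690.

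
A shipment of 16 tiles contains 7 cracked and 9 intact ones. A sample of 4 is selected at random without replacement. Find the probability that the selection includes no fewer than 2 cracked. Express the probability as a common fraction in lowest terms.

Total selections: C(16,4) = 1820.
Count the complement (fewer than 2 cracked): C(7,0)·C(9,4) + C(7,1)·C(9,3) = 126 + 588 = 714.
Probability = 1 − 714/1820 = 1106/1820 = 79/130.

79/130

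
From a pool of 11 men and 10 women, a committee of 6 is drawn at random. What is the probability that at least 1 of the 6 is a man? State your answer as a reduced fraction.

1287/1292

Total selections: C(21,6) = 54264.
The complement is all 6 are women: C(10,6) = 210.
Probability = 1 − 210/54264 = 54054/54264 = 1287/1292.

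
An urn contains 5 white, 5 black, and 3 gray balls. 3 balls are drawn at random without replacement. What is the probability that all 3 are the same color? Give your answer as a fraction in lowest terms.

There are C(13,3) = 286 ways to draw 3 balls.
All same color: C(5,3) + C(5,3) + C(3,3) = 10 + 10 + 1 = 21.
Probability = 21/286.

21/286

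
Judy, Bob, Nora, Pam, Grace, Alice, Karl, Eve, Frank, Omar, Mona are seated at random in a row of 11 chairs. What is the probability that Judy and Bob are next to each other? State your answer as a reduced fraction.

2/11

There are 11! = 39916800 arrangements.
Treat Judy and Bob as a block: 10! arrangements of the blocks × 2 orders within the block = 2·3628800 = 7257600.
Probability = 7257600/39916800 = 2/11.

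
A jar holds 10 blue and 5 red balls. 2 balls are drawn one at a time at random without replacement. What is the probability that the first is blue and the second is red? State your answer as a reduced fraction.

Multiply the conditional probabilities at each draw: 10/15 · 5/14 = 50/210 = 5/21.

5/21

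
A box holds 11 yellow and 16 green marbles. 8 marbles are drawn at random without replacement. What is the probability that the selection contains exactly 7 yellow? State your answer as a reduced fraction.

32/13455

Total number of selections: C(27,8) = 2220075.
Selections with exactly 7 yellow: choose 7 of the 11 yellow and 1 of the 16 green, C(11,7)·C(16,1) = 330·16 = 5280.
Probability = 5280/2220075 = 32/13455.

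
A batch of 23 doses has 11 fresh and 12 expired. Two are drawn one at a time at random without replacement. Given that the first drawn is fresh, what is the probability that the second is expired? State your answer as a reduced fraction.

After removing one fresh, 22 remain: 10 fresh and 12 expired.
So the probability the next is expired is 12/22 = 6/11.

6/11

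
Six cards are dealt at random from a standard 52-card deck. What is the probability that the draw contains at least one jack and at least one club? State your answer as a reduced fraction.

6772177/20358520

There are C(52,6) = 20358520 possible draws.
By inclusion-exclusion on the complements, draws missing all jacks or all clubs: C(48,6) + C(39,6) − C(36,6) = 12271512 + 3262623 − 1947792 = 13586343.
So draws with at least one of each: 20358520 − 13586343 = 6772177, probability 6772177/20358520.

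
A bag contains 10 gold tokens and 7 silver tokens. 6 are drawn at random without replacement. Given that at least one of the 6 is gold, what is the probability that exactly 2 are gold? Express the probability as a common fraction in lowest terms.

75/589

Work in counts. Selections with at least one gold: C(17,6) − C(7,6) = 12376 − 7 = 12369.
Of those, selections where exactly 2 are gold: C(10,2)·C(7,4) = 45·35 = 1575.
Conditional probability = 1575/12369 = 75/589.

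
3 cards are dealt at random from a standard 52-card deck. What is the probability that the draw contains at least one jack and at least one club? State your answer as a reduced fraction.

33/260

There are C(52,3) = 22100 possible draws.
By inclusion-exclusion on the complements, draws missing all jacks or all clubs: C(48,3) + C(39,3) − C(36,3) = 17296 + 9139 − 7140 = 19295.
So draws with at least one of each: 22100 − 19295 = 2805, probability 2805/22100 = 33/260.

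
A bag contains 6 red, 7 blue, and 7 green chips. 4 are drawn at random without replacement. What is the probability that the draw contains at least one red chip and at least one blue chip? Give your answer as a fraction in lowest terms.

3164/4845

There are C(20,4) = 4845 possible draws.
By inclusion-exclusion on the complements, draws missing all red or all blue: C(14,4) + C(13,4) − C(7,4) = 1001 + 715 − 35 = 1681.
So draws with at least one of each: 4845 − 1681 = 3164, probability 3164/4845.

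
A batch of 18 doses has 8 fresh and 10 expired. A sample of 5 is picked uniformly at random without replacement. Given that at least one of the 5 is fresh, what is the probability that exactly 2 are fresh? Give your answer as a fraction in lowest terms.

Work in counts. Selections with at least one fresh: C(18,5) − C(10,5) = 8568 − 252 = 8316.
Of those, selections where exactly 2 are fresh: C(8,2)·C(10,3) = 28·120 = 3360.
Conditional probability = 3360/8316 = 40/99.

40/99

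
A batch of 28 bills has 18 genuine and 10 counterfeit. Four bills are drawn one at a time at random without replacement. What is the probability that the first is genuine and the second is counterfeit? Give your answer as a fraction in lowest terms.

Multiply the conditional probabilities at each draw: 18/28 · 10/27 = 180/756 = 5/21.

5/21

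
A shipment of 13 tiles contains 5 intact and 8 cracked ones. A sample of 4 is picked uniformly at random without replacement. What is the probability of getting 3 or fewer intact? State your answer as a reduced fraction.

142/143

Total selections: C(13,4) = 715.
Favorable selections (3 or fewer intact): C(5,0)·C(8,4) + C(5,1)·C(8,3) + C(5,2)·C(8,2) + C(5,3)·C(8,1) = 70 + 280 + 280 + 80 = 710.
Probability = 710/715 = 142/143.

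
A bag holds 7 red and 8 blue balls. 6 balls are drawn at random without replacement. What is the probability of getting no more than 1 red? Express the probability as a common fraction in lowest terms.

12/143

Total selections: C(15,6) = 5005.
Favorable selections (no more than 1 red): C(7,0)·C(8,6) + C(7,1)·C(8,5) = 28 + 392 = 420.
Probability = 420/5005 = 12/143.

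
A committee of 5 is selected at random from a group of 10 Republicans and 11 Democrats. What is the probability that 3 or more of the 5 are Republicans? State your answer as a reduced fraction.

1018/2261

Total selections: C(21,5) = 20349.
Favorable selections (3 or more Republicans): C(10,3)·C(11,2) + C(10,4)·C(11,1) + C(10,5)·C(11,0) = 6600 + 2310 + 252 = 9162.
Probability = 9162/20349 = 1018/2261.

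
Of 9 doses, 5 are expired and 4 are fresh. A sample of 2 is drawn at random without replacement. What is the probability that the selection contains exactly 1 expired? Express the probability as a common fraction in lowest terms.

The sample space is all 2-subsets of the 9: C(9,2) = 36.
Selections with exactly 1 expired: choose 1 of the 5 expired and 1 of the 4 fresh, C(5,1)·C(4,1) = 5·4 = 20.
Probability = 20/36 = 5/9.

5/9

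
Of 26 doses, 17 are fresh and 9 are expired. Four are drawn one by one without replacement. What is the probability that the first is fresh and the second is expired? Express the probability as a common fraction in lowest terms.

153/650

Multiply the conditional probabilities at each draw: 17/26 · 9/25 = 153/650.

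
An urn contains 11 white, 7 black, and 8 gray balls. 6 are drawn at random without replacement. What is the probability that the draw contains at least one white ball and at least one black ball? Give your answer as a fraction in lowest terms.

2573/2990

There are C(26,6) = 230230 possible draws.
By inclusion-exclusion on the complements, draws missing all white or all black: C(15,6) + C(19,6) − C(8,6) = 5005 + 27132 − 28 = 32109.
So draws with at least one of each: 230230 − 32109 = 198121, probability 198121/230230 = 2573/2990.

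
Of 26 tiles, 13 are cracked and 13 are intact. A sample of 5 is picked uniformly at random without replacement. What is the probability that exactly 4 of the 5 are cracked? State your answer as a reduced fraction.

13/92

Total number of selections: C(26,5) = 65780.
Selections with exactly 4 cracked: choose 4 of the 13 cracked and 1 of the 13 intact, C(13,4)·C(13,1) = 715·13 = 9295.
Probability = 9295/65780 = 13/92.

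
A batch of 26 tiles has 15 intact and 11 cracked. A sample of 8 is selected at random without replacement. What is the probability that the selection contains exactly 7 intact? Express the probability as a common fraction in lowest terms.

Total number of selections: C(26,8) = 1562275.
Selections with exactly 7 intact: choose 7 of the 15 intact and 1 of the 11 cracked, C(15,7)·C(11,1) = 6435·11 = 70785.
Probability = 70785/1562275 = 99/2185.

99/2185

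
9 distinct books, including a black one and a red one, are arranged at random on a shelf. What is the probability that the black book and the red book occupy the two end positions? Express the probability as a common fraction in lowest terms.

There are 9! = 362880 arrangements.
Place the black book and the red book at the ends in 2 ways, arrange the remaining 7 in 7! = 5040 ways: 2·5040 = 10080.
Probability = 10080/362880 = 1/36.

1/36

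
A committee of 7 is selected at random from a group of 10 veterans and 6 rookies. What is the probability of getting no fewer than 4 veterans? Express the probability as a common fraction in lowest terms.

Total selections: C(16,7) = 11440.
Count the complement (fewer than 4 veterans): C(10,1)·C(6,6) + C(10,2)·C(6,5) + C(10,3)·C(6,4) = 10 + 270 + 1800 = 2080.
Probability = 1 − 2080/11440 = 9360/11440 = 9/11.

9/11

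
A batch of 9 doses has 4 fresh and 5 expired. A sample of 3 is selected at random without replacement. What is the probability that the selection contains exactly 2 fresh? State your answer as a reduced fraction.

There are C(9,3) = 84 ways to choose 3 from 9.
Selections with exactly 2 fresh: choose 2 of the 4 fresh and 1 of the 5 expired, C(4,2)·C(5,1) = 6·5 = 30.
Probability = 30/84 = 5/14.

5/14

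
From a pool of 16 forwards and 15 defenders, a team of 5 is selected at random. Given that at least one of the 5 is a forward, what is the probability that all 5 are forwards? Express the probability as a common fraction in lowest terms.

Work in counts. Selections with at least one forward: C(31,5) − C(15,5) = 169911 − 3003 = 166908.
Of those, selections where all 5 are forwards: C(16,5) = 4368.
Conditional probability = 4368/166908 = 52/1987.

52/1987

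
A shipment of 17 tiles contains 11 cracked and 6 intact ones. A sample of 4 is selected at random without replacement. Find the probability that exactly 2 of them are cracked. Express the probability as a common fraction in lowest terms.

165/476

There are C(17,4) = 2380 ways to choose 4 from 17.
Selections with exactly 2 cracked: choose 2 of the 11 cracked and 2 of the 6 intact, C(11,2)·C(6,2) = 55·15 = 825.
Probability = 825/2380 = 165/476.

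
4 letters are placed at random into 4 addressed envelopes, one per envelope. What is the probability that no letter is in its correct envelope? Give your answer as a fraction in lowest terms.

3/8

There are 4! = 24 assignments.
By inclusion-exclusion, assignments with no fixed points: C(4,0)·4! − C(4,1)·3! + C(4,2)·2! − C(4,3)·1! + C(4,4)·0! = 9.
Probability = 9/24 = 3/8.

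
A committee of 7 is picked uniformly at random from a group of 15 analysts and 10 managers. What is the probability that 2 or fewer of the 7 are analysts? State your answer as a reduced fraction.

2973/48070

There are C(25,7) = 480700 ways to choose the 7.
Favorable selections (2 or fewer analysts): C(15,0)·C(10,7) + C(15,1)·C(10,6) + C(15,2)·C(10,5) = 120 + 3150 + 26460 = 29730.
Probability = 29730/480700 = 2973/48070.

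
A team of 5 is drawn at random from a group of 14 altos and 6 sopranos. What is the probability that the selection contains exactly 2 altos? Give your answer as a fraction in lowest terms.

455/3876

Total number of selections: C(20,5) = 15504.
Selections with exactly 2 altos: choose 2 of the 14 altos and 3 of the 6 sopranos, C(14,2)·C(6,3) = 91·20 = 1820.
Probability = 1820/15504 = 455/3876.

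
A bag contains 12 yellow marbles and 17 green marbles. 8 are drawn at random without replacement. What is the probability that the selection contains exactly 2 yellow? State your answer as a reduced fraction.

The sample space is all 8-subsets of the 29: C(29,8) = 4292145.
Selections with exactly 2 yellow: choose 2 of the 12 yellow and 6 of the 17 green, C(12,2)·C(17,6) = 66·12376 = 816816.
Probability = 816816/4292145 = 1904/10005.

1904/10005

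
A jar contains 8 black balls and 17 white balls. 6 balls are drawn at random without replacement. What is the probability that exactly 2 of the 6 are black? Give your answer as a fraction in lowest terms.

There are C(25,6) = 177100 ways to choose 6 from 25.
Selections with exactly 2 black: choose 2 of the 8 black and 4 of the 17 white, C(8,2)·C(17,4) = 28·2380 = 66640.
Probability = 66640/177100 = 476/1265.

476/1265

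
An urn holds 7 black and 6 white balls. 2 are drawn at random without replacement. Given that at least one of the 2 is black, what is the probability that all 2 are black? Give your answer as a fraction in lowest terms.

Work in counts. Selections with at least one black: C(13,2) − C(6,2) = 78 − 15 = 63.
Of those, selections where all 2 are black: C(7,2) = 21.
Conditional probability = 21/63 = 1/3.

1/3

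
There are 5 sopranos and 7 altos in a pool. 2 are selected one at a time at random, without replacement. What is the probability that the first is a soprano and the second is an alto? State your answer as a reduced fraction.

Multiply the conditional probabilities at each draw: 5/12 · 7/11 = 35/132.

35/132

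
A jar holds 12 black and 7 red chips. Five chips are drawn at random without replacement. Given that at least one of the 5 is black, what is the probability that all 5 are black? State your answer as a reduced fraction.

Work in counts. Selections with at least one black: C(19,5) − C(7,5) = 11628 − 21 = 11607.
Of those, selections where all 5 are black: C(12,5) = 792.
Conditional probability = 792/11607 = 264/3869.

264/3869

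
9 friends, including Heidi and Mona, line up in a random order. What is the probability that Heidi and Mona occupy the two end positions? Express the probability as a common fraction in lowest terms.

There are 9! = 362880 arrangements.
Place Heidi and Mona at the ends in 2 ways, arrange the remaining 7 in 7! = 5040 ways: 2·5040 = 10080.
Probability = 10080/362880 = 1/36.

1/36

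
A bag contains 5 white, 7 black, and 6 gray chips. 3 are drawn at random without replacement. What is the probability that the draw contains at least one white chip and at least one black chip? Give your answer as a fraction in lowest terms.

There are C(18,3) = 816 possible draws.
By inclusion-exclusion on the complements, draws missing all white or all black: C(13,3) + C(11,3) − C(6,3) = 286 + 165 − 20 = 431.
So draws with at least one of each: 816 − 431 = 385, probability 385/816.

385/816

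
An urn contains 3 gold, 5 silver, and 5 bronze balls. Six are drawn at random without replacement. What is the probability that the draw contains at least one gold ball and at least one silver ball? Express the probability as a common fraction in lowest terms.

There are C(13,6) = 1716 possible draws.
By inclusion-exclusion on the complements, draws missing all gold or all silver: C(10,6) + C(8,6) − C(5,6) = 210 + 28 − 0 = 238.
So draws with at least one of each: 1716 − 238 = 1478, probability 1478/1716 = 739/858.

739/858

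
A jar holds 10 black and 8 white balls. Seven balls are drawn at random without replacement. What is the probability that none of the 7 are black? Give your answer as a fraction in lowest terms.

1/3978

There are C(18,7) = 31824 possible selections.
Selections with no black (all white): C(8,7) = 8.
Probability = 8/31824 = 1/3978.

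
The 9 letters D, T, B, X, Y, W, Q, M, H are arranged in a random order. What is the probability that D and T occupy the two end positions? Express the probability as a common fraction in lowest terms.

There are 9! = 362880 arrangements.
Place D and T at the ends in 2 ways, arrange the remaining 7 in 7! = 5040 ways: 2·5040 = 10080.
Probability = 10080/362880 = 1/36.

1/36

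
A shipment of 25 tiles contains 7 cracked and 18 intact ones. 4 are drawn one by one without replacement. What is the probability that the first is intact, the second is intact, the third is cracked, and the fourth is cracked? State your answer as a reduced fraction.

1071/25300

Multiply the conditional probabilities at each draw: 18/25 · 17/24 · 7/23 · 6/22 = 12852/303600 = 1071/25300.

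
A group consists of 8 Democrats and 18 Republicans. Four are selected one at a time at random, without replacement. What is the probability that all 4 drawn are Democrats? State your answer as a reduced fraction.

7/1495

Multiply the conditional probabilities at each draw: 8/26 · 7/25 · 6/24 · 5/23 = 1680/358800 = 7/1495.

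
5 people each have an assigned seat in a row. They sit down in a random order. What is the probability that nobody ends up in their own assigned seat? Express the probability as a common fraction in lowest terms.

There are 5! = 120 seatings.
By inclusion-exclusion, seatings with no fixed points: C(5,0)·5! − C(5,1)·4! + C(5,2)·3! − C(5,3)·2! + C(5,4)·1! − C(5,5)·0! = 44.
Probability = 44/120 = 11/30.

11/30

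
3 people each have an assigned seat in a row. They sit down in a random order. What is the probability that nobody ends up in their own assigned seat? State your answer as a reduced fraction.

1/3

There are 3! = 6 seatings.
By inclusion-exclusion, seatings with no fixed points: C(3,0)·3! − C(3,1)·2! + C(3,2)·1! − C(3,3)·0! = 2.
Probability = 2/6 = 1/3.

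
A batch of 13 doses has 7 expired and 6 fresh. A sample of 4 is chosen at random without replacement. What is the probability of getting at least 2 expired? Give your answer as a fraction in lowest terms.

112/143

There are C(13,4) = 715 ways to choose the 4.
Count the complement (fewer than 2 expired): C(7,0)·C(6,4) + C(7,1)·C(6,3) = 15 + 140 = 155.
Probability = 1 − 155/715 = 560/715 = 112/143.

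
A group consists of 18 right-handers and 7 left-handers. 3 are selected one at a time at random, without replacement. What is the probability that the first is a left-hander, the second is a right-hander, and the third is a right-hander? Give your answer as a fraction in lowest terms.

Multiply the conditional probabilities at each draw: 7/25 · 18/24 · 17/23 = 2142/13800 = 357/2300.

357/2300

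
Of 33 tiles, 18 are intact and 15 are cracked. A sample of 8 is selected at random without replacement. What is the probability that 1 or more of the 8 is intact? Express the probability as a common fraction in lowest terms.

10783/10788

There are C(33,8) = 13884156 ways to choose the 8.
Favorable selections (1 or more intact): C(18,1)·C(15,7) + C(18,2)·C(15,6) + C(18,3)·C(15,5) + C(18,4)·C(15,4) + C(18,5)·C(15,3) + C(18,6)·C(15,2) + C(18,7)·C(15,1) + C(18,8)·C(15,0) = 115830 + 765765 + 2450448 + 4176900 + 3898440 + 1949220 + 477360 + 43758 = 13877721.
Probability = 13877721/13884156 = 10783/10788.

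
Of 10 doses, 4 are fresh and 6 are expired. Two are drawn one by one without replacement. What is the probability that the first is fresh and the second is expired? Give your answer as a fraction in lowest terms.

4/15

Multiply the conditional probabilities at each draw: 4/10 · 6/9 = 24/90 = 4/15.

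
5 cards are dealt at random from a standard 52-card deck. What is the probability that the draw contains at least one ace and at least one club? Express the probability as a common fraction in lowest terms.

229297/866320

There are C(52,5) = 2598960 possible draws.
By inclusion-exclusion on the complements, draws missing all aces or all clubs: C(48,5) + C(39,5) − C(36,5) = 1712304 + 575757 − 376992 = 1911069.
So draws with at least one of each: 2598960 − 1911069 = 687891, probability 687891/2598960 = 229297/866320.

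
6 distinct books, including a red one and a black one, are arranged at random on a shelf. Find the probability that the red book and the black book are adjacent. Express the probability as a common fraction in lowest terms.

There are 6! = 720 arrangements.
Treat the red book and the black book as a block: 5! arrangements of the blocks × 2 orders within the block = 2·120 = 240.
Probability = 240/720 = 1/3.

1/3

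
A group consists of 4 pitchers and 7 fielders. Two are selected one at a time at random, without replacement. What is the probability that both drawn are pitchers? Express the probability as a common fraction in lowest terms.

Multiply the conditional probabilities at each draw: 4/11 · 3/10 = 12/110 = 6/55.

6/55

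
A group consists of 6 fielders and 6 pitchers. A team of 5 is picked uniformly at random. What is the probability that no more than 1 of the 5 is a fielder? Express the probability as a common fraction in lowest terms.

There are C(12,5) = 792 ways to choose the 5.
Favorable selections (no more than 1 fielder): C(6,0)·C(6,5) + C(6,1)·C(6,4) = 6 + 90 = 96.
Probability = 96/792 = 4/33.

4/33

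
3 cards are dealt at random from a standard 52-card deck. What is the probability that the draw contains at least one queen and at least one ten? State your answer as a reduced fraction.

188/5525

There are C(52,3) = 22100 possible draws.
By inclusion-exclusion on the complements, draws missing all queens or all tens: C(48,3) + C(48,3) − C(44,3) = 17296 + 17296 − 13244 = 21348.
So draws with at least one of each: 22100 − 21348 = 752, probability 752/22100 = 188/5525.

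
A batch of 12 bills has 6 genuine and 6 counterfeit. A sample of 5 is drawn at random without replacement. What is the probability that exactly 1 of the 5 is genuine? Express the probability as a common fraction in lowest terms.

5/44

The sample space is all 5-subsets of the 12: C(12,5) = 792.
Selections with exactly 1 genuine: choose 1 of the 6 genuine and 4 of the 6 counterfeit, C(6,1)·C(6,4) = 6·15 = 90.
Probability = 90/792 = 5/44.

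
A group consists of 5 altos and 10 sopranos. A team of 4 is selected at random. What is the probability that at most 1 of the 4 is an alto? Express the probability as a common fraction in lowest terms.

54/91

Total selections: C(15,4) = 1365.
Favorable selections (at most 1 alto): C(5,0)·C(10,4) + C(5,1)·C(10,3) = 210 + 600 = 810.
Probability = 810/1365 = 54/91.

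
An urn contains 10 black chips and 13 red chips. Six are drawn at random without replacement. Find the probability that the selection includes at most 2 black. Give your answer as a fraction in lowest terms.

1417/3059

There are C(23,6) = 100947 ways to choose the 6.
Favorable selections (at most 2 black): C(10,0)·C(13,6) + C(10,1)·C(13,5) + C(10,2)·C(13,4) = 1716 + 12870 + 32175 = 46761.
Probability = 46761/100947 = 1417/3059.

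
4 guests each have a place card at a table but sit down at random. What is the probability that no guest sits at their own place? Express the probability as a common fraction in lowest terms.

There are 4! = 24 seatings.
By inclusion-exclusion, seatings with no fixed points: C(4,0)·4! − C(4,1)·3! + C(4,2)·2! − C(4,3)·1! + C(4,4)·0! = 9.
Probability = 9/24 = 3/8.

3/8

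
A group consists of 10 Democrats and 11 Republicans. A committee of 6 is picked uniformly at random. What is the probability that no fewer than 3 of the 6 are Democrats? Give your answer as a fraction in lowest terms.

2861/4522

There are C(21,6) = 54264 ways to choose the 6.
Count the complement (fewer than 3 Democrats): C(10,0)·C(11,6) + C(10,1)·C(11,5) + C(10,2)·C(11,4) = 462 + 4620 + 14850 = 19932.
Probability = 1 − 19932/54264 = 34332/54264 = 2861/4522.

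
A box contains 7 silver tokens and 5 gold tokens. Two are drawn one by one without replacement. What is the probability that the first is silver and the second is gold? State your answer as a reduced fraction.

Multiply the conditional probabilities at each draw: 7/12 · 5/11 = 35/132.

35/132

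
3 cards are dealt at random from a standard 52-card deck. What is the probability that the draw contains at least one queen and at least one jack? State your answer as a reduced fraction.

There are C(52,3) = 22100 possible draws.
By inclusion-exclusion on the complements, draws missing all queens or all jacks: C(48,3) + C(48,3) − C(44,3) = 17296 + 17296 − 13244 = 21348.
So draws with at least one of each: 22100 − 21348 = 752, probability 752/22100 = 188/5525.

188/5525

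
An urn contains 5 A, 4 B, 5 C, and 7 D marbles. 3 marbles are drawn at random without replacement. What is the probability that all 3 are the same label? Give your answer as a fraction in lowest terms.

59/1330

There are C(21,3) = 1330 ways to draw 3 marbles.
All same label: C(5,3) + C(4,3) + C(5,3) + C(7,3) = 10 + 4 + 10 + 35 = 59.
Probability = 59/1330.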